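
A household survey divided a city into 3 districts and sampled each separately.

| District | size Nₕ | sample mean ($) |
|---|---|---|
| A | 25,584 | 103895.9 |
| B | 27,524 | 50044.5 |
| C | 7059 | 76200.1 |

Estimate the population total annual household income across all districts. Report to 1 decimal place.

4573394029.5

Estimate total by summing Nₕ·x̄ₕ over strata.
25584·103895.9 + 27524·50044.5 + 7059·76200.1 = 2658072705.6 + 1377424818 + 537896505.9 = 4573394029.5.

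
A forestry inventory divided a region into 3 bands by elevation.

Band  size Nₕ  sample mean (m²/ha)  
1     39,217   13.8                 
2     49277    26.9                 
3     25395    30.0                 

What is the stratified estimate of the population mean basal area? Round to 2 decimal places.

N = 113889; weights Wₕ = Nₕ/N = (0.3443, 0.4327, 0.2230).
x̄_st = Σ Wₕ·x̄ₕ = 0.3443·13.8 + 0.4327·26.9 + 0.2230·30.0 ≈ 23.0803...
→ 23.08.

23.08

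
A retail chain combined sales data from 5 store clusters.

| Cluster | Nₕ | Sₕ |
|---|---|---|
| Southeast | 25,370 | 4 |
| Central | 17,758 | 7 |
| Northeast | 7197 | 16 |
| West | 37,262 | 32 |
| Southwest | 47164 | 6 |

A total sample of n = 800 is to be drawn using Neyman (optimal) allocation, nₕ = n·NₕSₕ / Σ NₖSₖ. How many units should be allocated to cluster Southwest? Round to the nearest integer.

Σ NₕSₕ = 25370·4 + 17758·7 + 7197·16 + 37262·32 + 47164·6 = 1816306.
Share for Southwest: 282984/1816306 = 0.15580.
n_Southwest = 800 × 0.15580 = 124.642... → 125.

125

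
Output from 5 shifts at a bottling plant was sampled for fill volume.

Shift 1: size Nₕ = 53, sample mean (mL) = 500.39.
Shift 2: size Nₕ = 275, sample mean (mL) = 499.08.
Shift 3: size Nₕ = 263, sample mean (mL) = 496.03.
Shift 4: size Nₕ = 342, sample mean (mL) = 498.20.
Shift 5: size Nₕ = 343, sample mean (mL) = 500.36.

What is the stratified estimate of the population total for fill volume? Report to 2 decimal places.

636231.44

1: 53·500.39 = 26520.67
2: 275·499.08 = 137247
3: 263·496.03 = 130455.89
4: 342·498.20 = 170384.4
5: 343·500.36 = 171623.48
τ̂ = Σ Nₕx̄ₕ = 636231.44.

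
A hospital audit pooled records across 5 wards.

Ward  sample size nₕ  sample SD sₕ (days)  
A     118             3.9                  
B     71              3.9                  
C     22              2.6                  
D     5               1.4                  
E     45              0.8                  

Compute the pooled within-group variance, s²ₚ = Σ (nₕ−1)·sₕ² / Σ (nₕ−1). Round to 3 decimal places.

11.806

A: (118−1)·3.9² = 117·15.21 = 1779.57
B: (71−1)·3.9² = 70·15.21 = 1064.7
C: (22−1)·2.6² = 21·6.76 = 141.96
D: (5−1)·1.4² = 4·1.96 = 7.84
E: (45−1)·0.8² = 44·0.64 = 28.16
Numerator = 3022.23; denominator = Σ(nₕ−1) = 256.
s²ₚ = 3022.23/256 = 11.80559... → 11.806.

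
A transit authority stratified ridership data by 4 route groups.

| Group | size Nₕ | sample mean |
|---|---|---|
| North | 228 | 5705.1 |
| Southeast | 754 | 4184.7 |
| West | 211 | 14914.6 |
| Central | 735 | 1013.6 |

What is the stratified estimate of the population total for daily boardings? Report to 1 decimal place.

Population total = Σ Nₕ·x̄ₕ (each stratum's size times its mean).
228·5705.1 + 754·4184.7 + 211·14914.6 + 735·1013.6 = 1300762.8 + 3155263.8 + 3146980.6 + 744996 = 8348003.2.

8348003.2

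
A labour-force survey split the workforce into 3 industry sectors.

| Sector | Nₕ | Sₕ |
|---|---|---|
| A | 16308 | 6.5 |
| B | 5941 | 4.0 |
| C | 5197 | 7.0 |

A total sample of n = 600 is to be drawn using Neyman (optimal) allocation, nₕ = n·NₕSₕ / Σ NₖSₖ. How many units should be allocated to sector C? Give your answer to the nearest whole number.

A: NₕSₕ = 16308·6.5 = 106002
B: NₕSₕ = 5941·4.0 = 23764
C: NₕSₕ = 5197·7.0 = 36379
Σ NₕSₕ = 166145.
n_C = 600·36379/166145 = 131.376... → 131.

131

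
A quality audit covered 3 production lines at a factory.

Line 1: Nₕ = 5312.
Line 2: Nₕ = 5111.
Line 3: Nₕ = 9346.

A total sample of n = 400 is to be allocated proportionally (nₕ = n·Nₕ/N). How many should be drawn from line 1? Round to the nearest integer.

Share of line 1 = 5312/19769 = 0.26870.
Allocate 400 × 0.26870 = 107.481... → 107.

107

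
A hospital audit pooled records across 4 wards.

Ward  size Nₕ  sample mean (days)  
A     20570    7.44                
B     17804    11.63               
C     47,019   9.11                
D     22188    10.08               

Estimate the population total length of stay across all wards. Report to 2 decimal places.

1012099.45

A: 20570·7.44 = 153040.8
B: 17804·11.63 = 207060.52
C: 47019·9.11 = 428343.09
D: 22188·10.08 = 223655.04
τ̂ = Σ Nₕx̄ₕ = 1012099.45.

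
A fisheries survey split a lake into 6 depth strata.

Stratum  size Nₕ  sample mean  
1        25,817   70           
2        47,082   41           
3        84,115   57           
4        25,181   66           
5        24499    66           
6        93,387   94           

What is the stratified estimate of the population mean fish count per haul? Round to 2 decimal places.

N = 25817 + 47082 + 84115 + 25181 + 24499 + 93387 = 300081.
Overall mean = Σ (Nₕ/N)·x̄ₕ — weight by population share, not a simple average.
Σ Nₕx̄ₕ = 25817·70 + 47082·41 + 84115·57 + 25181·66 + 24499·66 + 93387·94 = 1807190 + 1930362 + 4794555 + 1661946 + 1616934 + 8778378 = 20589365.
Divide by N: 20589365 / 300081 = 68.6127... → 68.61.

68.61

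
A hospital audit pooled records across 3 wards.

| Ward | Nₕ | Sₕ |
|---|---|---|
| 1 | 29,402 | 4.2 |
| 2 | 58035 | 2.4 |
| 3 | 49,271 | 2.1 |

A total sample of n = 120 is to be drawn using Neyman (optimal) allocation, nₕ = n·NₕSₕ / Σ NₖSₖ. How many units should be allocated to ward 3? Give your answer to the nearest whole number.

34

Σ NₕSₕ = 29402·4.2 + 58035·2.4 + 49271·2.1 = 366241.5.
Share for 3: 103469.1/366241.5 = 0.28252.
n_3 = 120 × 0.28252 = 33.902... → 34.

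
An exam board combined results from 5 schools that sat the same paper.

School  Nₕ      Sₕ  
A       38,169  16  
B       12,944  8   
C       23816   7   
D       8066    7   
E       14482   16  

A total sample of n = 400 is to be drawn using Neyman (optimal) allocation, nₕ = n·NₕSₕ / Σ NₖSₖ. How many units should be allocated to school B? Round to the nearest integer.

A: NₕSₕ = 38169·16 = 610704
B: NₕSₕ = 12944·8 = 103552
C: NₕSₕ = 23816·7 = 166712
D: NₕSₕ = 8066·7 = 56462
E: NₕSₕ = 14482·16 = 231712
Σ NₕSₕ = 1169142.
n_B = 400·103552/1169142 = 35.428... → 35.

35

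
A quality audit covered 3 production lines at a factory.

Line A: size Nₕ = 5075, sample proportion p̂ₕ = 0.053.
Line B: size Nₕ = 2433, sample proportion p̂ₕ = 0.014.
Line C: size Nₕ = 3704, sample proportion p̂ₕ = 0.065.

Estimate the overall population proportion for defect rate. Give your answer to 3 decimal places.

N = 5075 + 2433 + 3704 = 11212.
Overall proportion = Σ (Nₕ/N)·p̂ₕ.
Σ Nₕp̂ₕ = 268.975 + 34.062 + 240.76 = 543.797.
543.797 / 11212 = 0.04850... → 0.049.

0.049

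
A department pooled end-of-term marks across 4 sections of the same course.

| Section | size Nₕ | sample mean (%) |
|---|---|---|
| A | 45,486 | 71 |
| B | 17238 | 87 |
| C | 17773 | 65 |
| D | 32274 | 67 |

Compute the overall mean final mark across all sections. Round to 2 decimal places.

71.36

x̄_st = (Σ Nₕx̄ₕ) / (Σ Nₕ) = (45486·71 + 17238·87 + 17773·65 + 32274·67) / 112771
= 8046815 / 112771 = 71.3554... → 71.36.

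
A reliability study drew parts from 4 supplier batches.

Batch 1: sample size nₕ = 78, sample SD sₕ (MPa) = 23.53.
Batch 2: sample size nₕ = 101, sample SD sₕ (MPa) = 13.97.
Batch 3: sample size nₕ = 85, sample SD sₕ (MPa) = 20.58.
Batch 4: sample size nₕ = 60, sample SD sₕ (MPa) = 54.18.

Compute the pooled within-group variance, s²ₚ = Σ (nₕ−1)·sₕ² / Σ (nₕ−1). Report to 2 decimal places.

846.62

1: (78−1)·23.53² = 77·553.6609 = 42631.8893
2: (101−1)·13.97² = 100·195.1609 = 19516.09
3: (85−1)·20.58² = 84·423.5364 = 35577.0576
4: (60−1)·54.18² = 59·2935.4724 = 173192.8716
Numerator = 270917.9085; denominator = Σ(nₕ−1) = 320.
s²ₚ = 270917.9085/320 = 846.6185... → 846.62.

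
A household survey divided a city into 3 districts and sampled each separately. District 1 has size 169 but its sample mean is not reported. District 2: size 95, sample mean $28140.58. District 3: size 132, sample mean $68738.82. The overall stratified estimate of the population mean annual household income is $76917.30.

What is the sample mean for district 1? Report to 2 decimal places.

Σ Nₕx̄ₕ = N·μ, so 169·x̄_1 = 396·76917.30 − (95·28140.58 + 132·68738.82).
= 30459250.8 − 11746879.34 = 18712371.46.
x̄_1 = 18712371.46 / 169 = 110724.0915... → 110724.09.

110724.09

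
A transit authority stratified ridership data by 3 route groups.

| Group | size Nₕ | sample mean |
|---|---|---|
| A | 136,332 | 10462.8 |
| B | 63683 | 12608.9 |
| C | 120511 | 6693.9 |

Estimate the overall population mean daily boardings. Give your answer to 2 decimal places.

x̄_st = (Σ Nₕx̄ₕ) / (Σ Nₕ) = (136332·10462.8 + 63683·12608.9 + 120511·6693.9) / 320526
= 3036075611.2 / 320526 = 9472.1664... → 9472.17.

9472.17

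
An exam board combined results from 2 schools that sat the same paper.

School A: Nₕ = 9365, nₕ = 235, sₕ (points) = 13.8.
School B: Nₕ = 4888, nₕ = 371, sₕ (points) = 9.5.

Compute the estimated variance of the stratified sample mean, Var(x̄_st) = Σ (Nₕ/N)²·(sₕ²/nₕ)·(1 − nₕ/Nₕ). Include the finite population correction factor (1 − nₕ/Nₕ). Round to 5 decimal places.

0.36752

N = 14253. Term for each stratum: Wₕ²sₕ²/nₕ·(1−nₕ/Nₕ).
Var(x̄_st) = 0.34108004 + 0.02643882 = 0.36751885 → 0.36752.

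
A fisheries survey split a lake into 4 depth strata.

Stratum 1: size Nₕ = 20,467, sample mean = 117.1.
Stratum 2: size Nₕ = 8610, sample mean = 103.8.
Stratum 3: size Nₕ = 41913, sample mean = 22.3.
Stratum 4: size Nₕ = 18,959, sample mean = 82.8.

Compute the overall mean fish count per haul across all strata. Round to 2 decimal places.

x̄_st = (Σ Nₕx̄ₕ) / (Σ Nₕ) = (20467·117.1 + 8610·103.8 + 41913·22.3 + 18959·82.8) / 89949
= 5794868.8 / 89949 = 64.4239... → 64.42.

64.42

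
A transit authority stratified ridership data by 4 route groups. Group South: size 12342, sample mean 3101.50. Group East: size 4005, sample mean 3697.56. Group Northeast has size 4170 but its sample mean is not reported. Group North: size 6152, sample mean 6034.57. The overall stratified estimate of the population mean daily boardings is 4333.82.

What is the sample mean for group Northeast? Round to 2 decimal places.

6083.10

Σ Nₕx̄ₕ = N·μ, so 4170·x̄_Northeast = 26669·4333.82 − (12342·3101.50 + 4005·3697.56 + 6152·6034.57).
= 115578645.58 − 90212115.44 = 25366530.14.
x̄_Northeast = 25366530.14 / 4170 = 6083.1008... → 6083.10.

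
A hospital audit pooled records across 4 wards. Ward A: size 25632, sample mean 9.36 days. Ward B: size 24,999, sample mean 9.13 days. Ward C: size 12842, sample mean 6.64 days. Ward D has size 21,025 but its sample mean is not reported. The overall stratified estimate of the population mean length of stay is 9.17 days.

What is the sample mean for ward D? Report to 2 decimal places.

10.53

Σ Nₕx̄ₕ = N·μ, so 21025·x̄_D = 84498·9.17 − (25632·9.36 + 24999·9.13 + 12842·6.64).
= 774846.66 − 553427.27 = 221419.39.
x̄_D = 221419.39 / 21025 = 10.5312... → 10.53.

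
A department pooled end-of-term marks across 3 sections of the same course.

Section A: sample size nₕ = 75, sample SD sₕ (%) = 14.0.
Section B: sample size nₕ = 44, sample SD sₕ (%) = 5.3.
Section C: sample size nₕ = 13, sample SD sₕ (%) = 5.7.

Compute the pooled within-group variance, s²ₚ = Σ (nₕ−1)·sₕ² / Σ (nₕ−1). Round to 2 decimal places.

Degrees of freedom: 74 + 43 + 12 = 129.
Σ(nₕ−1)sₕ² = 74·196 + 43·28.09 + 12·32.49 = 16101.75.
s²ₚ = 16101.75 / 129 = 124.8198... → 124.82.

124.82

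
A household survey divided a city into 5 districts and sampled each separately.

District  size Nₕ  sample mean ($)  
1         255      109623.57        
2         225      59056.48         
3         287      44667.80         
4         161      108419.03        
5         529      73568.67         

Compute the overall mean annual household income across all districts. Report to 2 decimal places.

75795.93

N = 1457; weights Wₕ = Nₕ/N = (0.1750, 0.1544, 0.1970, 0.1105, 0.3631).
x̄_st = Σ Wₕ·x̄ₕ = 0.1750·109623.57 + 0.1544·59056.48 + 0.1970·44667.80 + 0.1105·108419.03 + 0.3631·73568.67 ≈ 75795.9281...
→ 75795.93.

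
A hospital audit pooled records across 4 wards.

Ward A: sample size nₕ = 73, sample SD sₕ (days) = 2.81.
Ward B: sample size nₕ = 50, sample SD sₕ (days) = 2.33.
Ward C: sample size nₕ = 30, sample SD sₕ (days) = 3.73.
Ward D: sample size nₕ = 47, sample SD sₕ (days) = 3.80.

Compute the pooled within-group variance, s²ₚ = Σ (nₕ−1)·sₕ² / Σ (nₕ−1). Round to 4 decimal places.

9.7054

A: (73−1)·2.81² = 72·7.8961 = 568.5192
B: (50−1)·2.33² = 49·5.4289 = 266.0161
C: (30−1)·3.73² = 29·13.9129 = 403.4741
D: (47−1)·3.80² = 46·14.44 = 664.24
Numerator = 1902.2494; denominator = Σ(nₕ−1) = 196.
s²ₚ = 1902.2494/196 = 9.705354... → 9.7054.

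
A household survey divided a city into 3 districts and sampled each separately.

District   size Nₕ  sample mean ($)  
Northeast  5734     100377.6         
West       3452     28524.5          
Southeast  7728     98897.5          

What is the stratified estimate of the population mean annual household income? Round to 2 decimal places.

85036.75

N = 5734 + 3452 + 7728 = 16914.
Overall mean = Σ (Nₕ/N)·x̄ₕ — weight by population share, not a simple average.
Σ Nₕx̄ₕ = 5734·100377.6 + 3452·28524.5 + 7728·98897.5 = 575565158.4 + 98466574 + 764279880 = 1438311612.4.
Divide by N: 1438311612.4 / 16914 = 85036.7514... → 85036.75.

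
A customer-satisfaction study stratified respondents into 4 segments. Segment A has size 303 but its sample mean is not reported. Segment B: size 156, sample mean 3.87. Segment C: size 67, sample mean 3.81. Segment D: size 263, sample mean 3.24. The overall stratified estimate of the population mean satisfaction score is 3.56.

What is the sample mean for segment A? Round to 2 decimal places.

3.62

Σ Nₕx̄ₕ = N·μ, so 303·x̄_A = 789·3.56 − (156·3.87 + 67·3.81 + 263·3.24).
= 2808.84 − 1711.11 = 1097.73.
x̄_A = 1097.73 / 303 = 3.6229... → 3.62.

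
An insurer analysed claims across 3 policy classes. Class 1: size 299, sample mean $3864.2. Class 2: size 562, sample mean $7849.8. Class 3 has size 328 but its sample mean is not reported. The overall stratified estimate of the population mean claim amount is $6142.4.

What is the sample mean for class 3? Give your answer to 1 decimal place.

5293.7

N = 299 + 562 + 328 = 1189.
Overall total = μ·N = 6142.4·1189 = 7303313.6.
Subtract the known strata: 299·3864.2 + 562·7849.8 = 5566983.4.
Remaining total for class 3: 7303313.6 − 5566983.4 = 1736330.2.
Divide by its size: 1736330.2 / 328 = 5293.690... → 5293.7.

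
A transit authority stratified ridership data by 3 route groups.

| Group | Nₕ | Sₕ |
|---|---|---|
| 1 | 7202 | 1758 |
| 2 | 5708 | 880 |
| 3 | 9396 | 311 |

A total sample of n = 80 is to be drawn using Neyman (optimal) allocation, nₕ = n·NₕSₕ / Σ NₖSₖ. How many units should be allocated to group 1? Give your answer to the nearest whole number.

49

1: NₕSₕ = 7202·1758 = 12661116
2: NₕSₕ = 5708·880 = 5023040
3: NₕSₕ = 9396·311 = 2922156
Σ NₕSₕ = 20606312.
n_1 = 80·12661116/20606312 = 49.154... → 49.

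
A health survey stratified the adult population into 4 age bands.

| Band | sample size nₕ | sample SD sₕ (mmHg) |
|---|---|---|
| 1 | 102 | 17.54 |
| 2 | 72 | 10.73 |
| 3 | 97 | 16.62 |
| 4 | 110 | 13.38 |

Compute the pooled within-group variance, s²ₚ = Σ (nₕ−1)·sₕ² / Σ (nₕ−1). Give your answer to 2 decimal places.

Degrees of freedom: 101 + 71 + 96 + 109 = 377.
Σ(nₕ−1)sₕ² = 101·307.6516 + 71·115.1329 + 96·276.2244 + 109·179.0244 = 85278.4495.
s²ₚ = 85278.4495 / 377 = 226.2028... → 226.20.

226.20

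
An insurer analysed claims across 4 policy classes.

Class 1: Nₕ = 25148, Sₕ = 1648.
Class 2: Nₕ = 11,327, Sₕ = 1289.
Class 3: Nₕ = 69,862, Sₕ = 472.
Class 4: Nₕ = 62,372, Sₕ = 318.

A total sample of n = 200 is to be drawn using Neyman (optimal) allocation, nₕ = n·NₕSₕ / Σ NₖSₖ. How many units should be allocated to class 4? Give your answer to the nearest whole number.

1: NₕSₕ = 25148·1648 = 41443904
2: NₕSₕ = 11327·1289 = 14600503
3: NₕSₕ = 69862·472 = 32974864
4: NₕSₕ = 62372·318 = 19834296
Σ NₕSₕ = 108853567.
n_4 = 200·19834296/108853567 = 36.442... → 36.

36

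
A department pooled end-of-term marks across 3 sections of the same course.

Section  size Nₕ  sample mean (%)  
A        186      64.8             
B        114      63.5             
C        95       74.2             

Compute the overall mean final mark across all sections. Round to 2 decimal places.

N = 186 + 114 + 95 = 395.
The stratified mean weights each stratum mean by its population share Nₕ/N.
Σ Nₕx̄ₕ = 186·64.8 + 114·63.5 + 95·74.2 = 12052.8 + 7239 + 7049 = 26340.8.
Divide by N: 26340.8 / 395 = 66.6856... → 66.69.

66.69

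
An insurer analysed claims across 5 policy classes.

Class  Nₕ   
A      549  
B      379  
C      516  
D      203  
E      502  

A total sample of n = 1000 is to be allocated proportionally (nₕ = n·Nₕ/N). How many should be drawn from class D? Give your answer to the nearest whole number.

Share of class D = 203/2149 = 0.09446.
Allocate 1000 × 0.09446 = 94.463... → 94.

94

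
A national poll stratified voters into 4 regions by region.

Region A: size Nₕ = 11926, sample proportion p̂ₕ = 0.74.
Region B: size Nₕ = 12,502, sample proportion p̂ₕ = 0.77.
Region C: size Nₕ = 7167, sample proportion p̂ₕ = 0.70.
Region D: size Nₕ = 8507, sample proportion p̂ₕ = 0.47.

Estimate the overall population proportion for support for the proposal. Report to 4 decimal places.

0.6849

N = 11926 + 12502 + 7167 + 8507 = 40102.
Overall proportion = Σ (Nₕ/N)·p̂ₕ.
Σ Nₕp̂ₕ = 8825.24 + 9626.54 + 5016.9 + 3998.29 = 27466.97.
27466.97 / 40102 = 0.684928... → 0.6849.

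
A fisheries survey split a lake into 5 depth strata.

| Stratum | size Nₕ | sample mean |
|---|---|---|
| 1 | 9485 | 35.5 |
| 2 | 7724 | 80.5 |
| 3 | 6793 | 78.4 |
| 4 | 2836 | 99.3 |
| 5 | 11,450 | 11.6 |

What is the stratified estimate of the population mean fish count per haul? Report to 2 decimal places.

N = 38288; weights Wₕ = Nₕ/N = (0.2477, 0.2017, 0.1774, 0.0741, 0.2990).
x̄_st = Σ Wₕ·x̄ₕ = 0.2477·35.5 + 0.2017·80.5 + 0.1774·78.4 + 0.0741·99.3 + 0.2990·11.6 ≈ 49.7677...
→ 49.77.

49.77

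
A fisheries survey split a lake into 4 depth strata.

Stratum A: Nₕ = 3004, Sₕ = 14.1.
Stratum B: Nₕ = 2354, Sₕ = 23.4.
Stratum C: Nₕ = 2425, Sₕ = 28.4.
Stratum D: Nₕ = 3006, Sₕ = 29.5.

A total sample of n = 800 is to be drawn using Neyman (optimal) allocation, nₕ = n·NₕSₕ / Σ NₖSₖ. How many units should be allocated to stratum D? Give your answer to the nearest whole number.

A: NₕSₕ = 3004·14.1 = 42356.4
B: NₕSₕ = 2354·23.4 = 55083.6
C: NₕSₕ = 2425·28.4 = 68870
D: NₕSₕ = 3006·29.5 = 88677
Σ NₕSₕ = 254987.
n_D = 800·88677/254987 = 278.217... → 278.

278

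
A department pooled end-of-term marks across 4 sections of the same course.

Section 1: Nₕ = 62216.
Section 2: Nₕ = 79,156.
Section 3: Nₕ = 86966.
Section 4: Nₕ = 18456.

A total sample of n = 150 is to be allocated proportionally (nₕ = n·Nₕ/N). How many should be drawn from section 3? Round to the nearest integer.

53

Share of section 3 = 86966/246794 = 0.35238.
Allocate 150 × 0.35238 = 52.857... → 53.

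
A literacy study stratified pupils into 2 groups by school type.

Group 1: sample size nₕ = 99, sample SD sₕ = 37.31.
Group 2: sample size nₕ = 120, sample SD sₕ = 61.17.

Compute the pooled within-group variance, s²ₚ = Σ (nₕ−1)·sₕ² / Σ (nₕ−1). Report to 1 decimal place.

2680.6

1: (99−1)·37.31² = 98·1392.0361 = 136419.5378
2: (120−1)·61.17² = 119·3741.7689 = 445270.4991
Numerator = 581690.0369; denominator = Σ(nₕ−1) = 217.
s²ₚ = 581690.0369/217 = 2680.599... → 2680.6.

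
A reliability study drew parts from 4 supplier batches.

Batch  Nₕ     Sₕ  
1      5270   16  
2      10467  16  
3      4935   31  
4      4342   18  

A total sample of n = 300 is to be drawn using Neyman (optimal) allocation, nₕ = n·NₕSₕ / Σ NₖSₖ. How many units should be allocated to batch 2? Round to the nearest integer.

1: NₕSₕ = 5270·16 = 84320
2: NₕSₕ = 10467·16 = 167472
3: NₕSₕ = 4935·31 = 152985
4: NₕSₕ = 4342·18 = 78156
Σ NₕSₕ = 482933.
n_2 = 300·167472/482933 = 104.034... → 104.

104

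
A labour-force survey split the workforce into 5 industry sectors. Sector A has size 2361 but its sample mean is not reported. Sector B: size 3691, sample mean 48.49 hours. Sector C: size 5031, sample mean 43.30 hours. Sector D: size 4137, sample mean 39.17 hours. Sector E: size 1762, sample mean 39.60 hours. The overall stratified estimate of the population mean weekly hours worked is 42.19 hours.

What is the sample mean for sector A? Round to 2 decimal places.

Σ Nₕx̄ₕ = N·μ, so 2361·x̄_A = 16982·42.19 − (3691·48.49 + 5031·43.30 + 4137·39.17 + 1762·39.60).
= 716470.58 − 628640.38 = 87830.2.
x̄_A = 87830.2 / 2361 = 37.2004... → 37.20.

37.20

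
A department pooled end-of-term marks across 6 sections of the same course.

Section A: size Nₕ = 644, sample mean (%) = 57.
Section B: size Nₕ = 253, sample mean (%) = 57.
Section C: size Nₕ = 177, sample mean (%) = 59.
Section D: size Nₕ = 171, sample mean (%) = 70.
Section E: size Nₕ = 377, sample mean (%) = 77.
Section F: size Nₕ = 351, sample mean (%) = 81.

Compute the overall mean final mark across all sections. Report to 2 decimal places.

66.40

N = 1973; weights Wₕ = Nₕ/N = (0.3264, 0.1282, 0.0897, 0.0867, 0.1911, 0.1779).
x̄_st = Σ Wₕ·x̄ₕ = 0.3264·57 + 0.1282·57 + 0.0897·59 + 0.0867·70 + 0.1911·77 + 0.1779·81 ≈ 66.3974...
→ 66.40.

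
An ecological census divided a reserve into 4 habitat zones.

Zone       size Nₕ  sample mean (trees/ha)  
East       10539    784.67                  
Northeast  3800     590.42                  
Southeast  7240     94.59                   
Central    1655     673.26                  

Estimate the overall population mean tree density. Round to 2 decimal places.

529.93

x̄_st = (Σ Nₕx̄ₕ) / (Σ Nₕ) = (10539·784.67 + 3800·590.42 + 7240·94.59 + 1655·673.26) / 23234
= 12312310.03 / 23234 = 529.9264... → 529.93.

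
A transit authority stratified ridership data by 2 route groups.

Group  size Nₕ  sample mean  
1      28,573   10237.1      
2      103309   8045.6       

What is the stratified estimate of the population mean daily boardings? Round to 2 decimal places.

8520.40

x̄_st = (Σ Nₕx̄ₕ) / (Σ Nₕ) = (28573·10237.1 + 103309·8045.6) / 131882
= 1123687548.7 / 131882 = 8520.4012... → 8520.40.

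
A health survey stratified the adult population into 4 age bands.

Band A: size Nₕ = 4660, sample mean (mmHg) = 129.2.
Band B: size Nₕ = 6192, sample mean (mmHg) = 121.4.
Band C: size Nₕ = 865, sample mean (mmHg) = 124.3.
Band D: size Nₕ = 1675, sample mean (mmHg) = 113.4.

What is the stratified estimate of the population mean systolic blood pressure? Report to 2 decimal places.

123.30

N = 4660 + 6192 + 865 + 1675 = 13392.
Weight each subgroup mean by Nₕ/N and sum.
Σ Nₕx̄ₕ = 4660·129.2 + 6192·121.4 + 865·124.3 + 1675·113.4 = 602072 + 751708.8 + 107519.5 + 189945 = 1651245.3.
Divide by N: 1651245.3 / 13392 = 123.3009... → 123.30.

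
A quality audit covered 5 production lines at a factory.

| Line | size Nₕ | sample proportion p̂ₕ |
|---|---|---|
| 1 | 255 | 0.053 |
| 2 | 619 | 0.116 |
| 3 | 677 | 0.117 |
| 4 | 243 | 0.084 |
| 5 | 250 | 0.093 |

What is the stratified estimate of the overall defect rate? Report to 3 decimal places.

0.102

Wₕ = Nₕ/N with N = 2044: 0.1248, 0.3028, 0.3312, 0.1189, 0.1223.
p̂_st = 0.1248·0.053 + 0.3028·0.116 + 0.3312·0.117 + 0.1189·0.084 + 0.1223·0.093 ≈ 0.10185... → 0.102.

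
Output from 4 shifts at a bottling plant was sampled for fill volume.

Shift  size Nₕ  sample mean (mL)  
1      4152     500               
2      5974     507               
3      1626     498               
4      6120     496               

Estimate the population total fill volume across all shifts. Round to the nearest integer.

8950086

Population total = Σ Nₕ·x̄ₕ (each stratum's size times its mean).
4152·500 + 5974·507 + 1626·498 + 6120·496 = 2076000 + 3028818 + 809748 + 3035520 = 8950086.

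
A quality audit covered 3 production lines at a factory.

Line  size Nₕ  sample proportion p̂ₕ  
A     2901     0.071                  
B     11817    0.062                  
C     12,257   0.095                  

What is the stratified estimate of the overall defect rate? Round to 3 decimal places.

0.078

Wₕ = Nₕ/N with N = 26975: 0.1075, 0.4381, 0.4544.
p̂_st = 0.1075·0.071 + 0.4381·0.062 + 0.4544·0.095 ≈ 0.07796... → 0.078.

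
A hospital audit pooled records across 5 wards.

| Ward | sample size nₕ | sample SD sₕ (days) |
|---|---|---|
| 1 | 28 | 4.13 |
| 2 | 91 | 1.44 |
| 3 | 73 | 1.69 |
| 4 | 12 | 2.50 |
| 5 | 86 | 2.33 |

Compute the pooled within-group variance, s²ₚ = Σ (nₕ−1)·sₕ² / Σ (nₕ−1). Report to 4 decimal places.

1: (28−1)·4.13² = 27·17.0569 = 460.5363
2: (91−1)·1.44² = 90·2.0736 = 186.624
3: (73−1)·1.69² = 72·2.8561 = 205.6392
4: (12−1)·2.50² = 11·6.25 = 68.75
5: (86−1)·2.33² = 85·5.4289 = 461.4565
Numerator = 1383.006; denominator = Σ(nₕ−1) = 285.
s²ₚ = 1383.006/285 = 4.852653... → 4.8527.

4.8527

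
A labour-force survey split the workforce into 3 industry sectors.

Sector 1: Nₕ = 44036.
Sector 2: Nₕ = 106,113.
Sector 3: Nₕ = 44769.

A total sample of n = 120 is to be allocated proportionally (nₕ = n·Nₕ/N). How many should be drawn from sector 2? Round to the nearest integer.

N = 44036 + 106113 + 44769 = 194918.
n_2 = 120·106113/194918 = 65.328... → 65.

65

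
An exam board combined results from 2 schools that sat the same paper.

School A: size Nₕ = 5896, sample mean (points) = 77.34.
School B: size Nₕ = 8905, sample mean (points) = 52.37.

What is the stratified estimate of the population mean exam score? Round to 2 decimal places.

N = 5896 + 8905 = 14801.
Overall mean = Σ (Nₕ/N)·x̄ₕ — weight by population share, not a simple average.
Σ Nₕx̄ₕ = 5896·77.34 + 8905·52.37 = 455996.64 + 466354.85 = 922351.49.
Divide by N: 922351.49 / 14801 = 62.3168... → 62.32.

62.32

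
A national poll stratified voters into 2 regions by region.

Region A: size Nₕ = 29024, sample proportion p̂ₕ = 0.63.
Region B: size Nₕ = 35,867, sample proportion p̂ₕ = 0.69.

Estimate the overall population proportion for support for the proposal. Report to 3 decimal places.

Wₕ = Nₕ/N with N = 64891: 0.4473, 0.5527.
p̂_st = 0.4473·0.63 + 0.5527·0.69 ≈ 0.66316... → 0.663.

0.663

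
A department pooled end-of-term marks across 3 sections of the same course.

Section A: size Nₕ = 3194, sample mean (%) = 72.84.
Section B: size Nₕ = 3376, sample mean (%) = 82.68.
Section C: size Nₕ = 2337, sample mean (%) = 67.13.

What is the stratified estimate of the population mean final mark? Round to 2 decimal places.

N = 8907; weights Wₕ = Nₕ/N = (0.3586, 0.3790, 0.2624).
x̄_st = Σ Wₕ·x̄ₕ = 0.3586·72.84 + 0.3790·82.68 + 0.2624·67.13 ≈ 75.0715...
→ 75.07.

75.07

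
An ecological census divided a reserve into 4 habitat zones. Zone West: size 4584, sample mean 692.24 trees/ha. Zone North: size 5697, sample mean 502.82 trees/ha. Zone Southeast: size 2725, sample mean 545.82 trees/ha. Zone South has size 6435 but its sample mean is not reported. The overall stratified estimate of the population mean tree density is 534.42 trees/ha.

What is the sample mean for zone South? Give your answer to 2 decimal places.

N = 4584 + 5697 + 2725 + 6435 = 19441.
Overall total = μ·N = 534.42·19441 = 10389659.22.
Subtract the known strata: 4584·692.24 + 5697·502.82 + 2725·545.82 = 7525153.2.
Remaining total for zone South: 10389659.22 − 7525153.2 = 2864506.02.
Divide by its size: 2864506.02 / 6435 = 445.1447... → 445.14.

445.14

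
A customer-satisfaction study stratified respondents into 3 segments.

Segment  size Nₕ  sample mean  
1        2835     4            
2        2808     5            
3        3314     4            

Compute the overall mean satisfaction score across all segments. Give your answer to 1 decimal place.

4.3

N = 8957; weights Wₕ = Nₕ/N = (0.3165, 0.3135, 0.3700).
x̄_st = Σ Wₕ·x̄ₕ = 0.3165·4 + 0.3135·5 + 0.3700·4 ≈ 4.313...
→ 4.3.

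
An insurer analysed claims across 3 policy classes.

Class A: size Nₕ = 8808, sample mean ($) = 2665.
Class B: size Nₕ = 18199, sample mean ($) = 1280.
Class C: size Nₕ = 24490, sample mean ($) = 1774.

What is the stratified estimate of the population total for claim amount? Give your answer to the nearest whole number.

Population total = Σ Nₕ·x̄ₕ (each stratum's size times its mean).
8808·2665 + 18199·1280 + 24490·1774 = 23473320 + 23294720 + 43445260 = 90213300.

90213300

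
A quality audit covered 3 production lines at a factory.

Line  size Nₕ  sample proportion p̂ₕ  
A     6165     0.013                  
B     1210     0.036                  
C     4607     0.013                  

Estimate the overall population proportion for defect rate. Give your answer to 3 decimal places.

Wₕ = Nₕ/N with N = 11982: 0.5145, 0.1010, 0.3845.
p̂_st = 0.5145·0.013 + 0.1010·0.036 + 0.3845·0.013 ≈ 0.01532... → 0.015.

0.015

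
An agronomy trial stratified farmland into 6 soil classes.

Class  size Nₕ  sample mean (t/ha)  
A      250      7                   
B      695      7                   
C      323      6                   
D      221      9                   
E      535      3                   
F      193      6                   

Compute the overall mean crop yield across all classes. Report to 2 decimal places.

N = 250 + 695 + 323 + 221 + 535 + 193 = 2217.
The stratified mean weights each stratum mean by its population share Nₕ/N.
Σ Nₕx̄ₕ = 250·7 + 695·7 + 323·6 + 221·9 + 535·3 + 193·6 = 1750 + 4865 + 1938 + 1989 + 1605 + 1158 = 13305.
Divide by N: 13305 / 2217 = 6.0014... → 6.00.

6.00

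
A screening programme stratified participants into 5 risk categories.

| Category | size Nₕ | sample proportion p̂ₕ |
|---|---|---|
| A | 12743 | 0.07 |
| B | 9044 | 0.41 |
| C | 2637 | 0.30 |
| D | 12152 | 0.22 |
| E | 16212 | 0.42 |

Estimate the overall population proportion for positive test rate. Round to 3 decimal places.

Wₕ = Nₕ/N with N = 52788: 0.2414, 0.1713, 0.0500, 0.2302, 0.3071.
p̂_st = 0.2414·0.07 + 0.1713·0.41 + 0.0500·0.30 + 0.2302·0.22 + 0.3071·0.42 ≈ 0.28176... → 0.282.

0.282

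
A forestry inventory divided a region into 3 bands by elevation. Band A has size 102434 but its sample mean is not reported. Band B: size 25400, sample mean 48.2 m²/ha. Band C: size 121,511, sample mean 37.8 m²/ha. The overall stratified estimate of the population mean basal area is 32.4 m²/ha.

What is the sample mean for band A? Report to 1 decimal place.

22.1

N = 102434 + 25400 + 121511 = 249345.
Overall total = μ·N = 32.4·249345 = 8078778.
Subtract the known strata: 25400·48.2 + 121511·37.8 = 5817395.8.
Remaining total for band A: 8078778 − 5817395.8 = 2261382.2.
Divide by its size: 2261382.2 / 102434 = 22.076... → 22.1.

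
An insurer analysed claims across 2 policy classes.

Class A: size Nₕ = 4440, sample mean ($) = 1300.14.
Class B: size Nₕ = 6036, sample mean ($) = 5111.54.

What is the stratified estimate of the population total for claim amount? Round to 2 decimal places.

36625877.04

Population total = Σ Nₕ·x̄ₕ (each stratum's size times its mean).
4440·1300.14 + 6036·5111.54 = 5772621.6 + 30853255.44 = 36625877.04.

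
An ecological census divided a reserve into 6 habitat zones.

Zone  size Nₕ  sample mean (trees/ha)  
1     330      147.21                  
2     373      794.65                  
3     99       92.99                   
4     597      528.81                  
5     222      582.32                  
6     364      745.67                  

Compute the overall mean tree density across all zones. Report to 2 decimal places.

539.34

x̄_st = (Σ Nₕx̄ₕ) / (Σ Nₕ) = (330·147.21 + 373·794.65 + 99·92.99 + 597·528.81 + 222·582.32 + 364·745.67) / 1985
= 1070588.25 / 1985 = 539.3392... → 539.34.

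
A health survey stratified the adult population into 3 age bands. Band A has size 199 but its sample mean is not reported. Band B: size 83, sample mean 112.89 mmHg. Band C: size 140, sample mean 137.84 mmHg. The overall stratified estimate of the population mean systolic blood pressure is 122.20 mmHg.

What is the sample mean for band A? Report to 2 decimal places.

115.08

Σ Nₕx̄ₕ = N·μ, so 199·x̄_A = 422·122.20 − (83·112.89 + 140·137.84).
= 51568.4 − 28667.47 = 22900.93.
x̄_A = 22900.93 / 199 = 115.0801... → 115.08.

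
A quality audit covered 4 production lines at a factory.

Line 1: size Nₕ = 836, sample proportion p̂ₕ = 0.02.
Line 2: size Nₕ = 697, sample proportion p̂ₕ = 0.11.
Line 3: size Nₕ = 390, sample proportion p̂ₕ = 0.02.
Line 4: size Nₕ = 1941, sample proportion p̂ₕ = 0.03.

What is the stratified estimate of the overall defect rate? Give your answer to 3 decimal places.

N = 836 + 697 + 390 + 1941 = 3864.
Overall proportion = Σ (Nₕ/N)·p̂ₕ.
Σ Nₕp̂ₕ = 16.72 + 76.67 + 7.8 + 58.23 = 159.42.
159.42 / 3864 = 0.04126... → 0.041.

0.041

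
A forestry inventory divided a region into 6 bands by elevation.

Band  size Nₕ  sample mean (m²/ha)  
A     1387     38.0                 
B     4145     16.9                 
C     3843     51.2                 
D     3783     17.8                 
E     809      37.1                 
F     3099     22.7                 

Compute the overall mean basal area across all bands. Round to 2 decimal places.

N = 17066; weights Wₕ = Nₕ/N = (0.0813, 0.2429, 0.2252, 0.2217, 0.0474, 0.1816).
x̄_st = Σ Wₕ·x̄ₕ = 0.0813·38.0 + 0.2429·16.9 + 0.2252·51.2 + 0.2217·17.8 + 0.0474·37.1 + 0.1816·22.7 ≈ 28.5490...
→ 28.55.

28.55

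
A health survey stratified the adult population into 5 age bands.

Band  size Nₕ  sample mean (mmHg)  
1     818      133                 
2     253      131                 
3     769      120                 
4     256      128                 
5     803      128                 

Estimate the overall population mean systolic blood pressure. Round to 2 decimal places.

N = 818 + 253 + 769 + 256 + 803 = 2899.
The stratified mean weights each stratum mean by its population share Nₕ/N.
Σ Nₕx̄ₕ = 818·133 + 253·131 + 769·120 + 256·128 + 803·128 = 108794 + 33143 + 92280 + 32768 + 102784 = 369769.
Divide by N: 369769 / 2899 = 127.5505... → 127.55.

127.55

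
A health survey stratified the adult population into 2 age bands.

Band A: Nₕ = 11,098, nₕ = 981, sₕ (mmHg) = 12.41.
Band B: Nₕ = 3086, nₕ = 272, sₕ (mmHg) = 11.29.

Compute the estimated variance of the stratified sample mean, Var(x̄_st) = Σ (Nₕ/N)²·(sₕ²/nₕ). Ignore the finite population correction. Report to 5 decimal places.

0.11829

N = 14184; Wₕ = Nₕ/N.
band A: (11098/14184)²·12.41²/981 = 0.09610955
band B: (3086/14184)²·11.29²/272 = 0.02218265
Sum = 0.11829220 → 0.11829.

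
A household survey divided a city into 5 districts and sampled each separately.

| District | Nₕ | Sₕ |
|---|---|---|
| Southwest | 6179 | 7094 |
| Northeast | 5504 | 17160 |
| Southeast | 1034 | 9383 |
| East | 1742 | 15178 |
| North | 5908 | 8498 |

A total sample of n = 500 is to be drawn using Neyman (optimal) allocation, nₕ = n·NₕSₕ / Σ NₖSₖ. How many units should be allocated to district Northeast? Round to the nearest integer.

210

Σ NₕSₕ = 6179·7094 + 5504·17160 + 1034·9383 + 1742·15178 + 5908·8498 = 224630748.
Share for Northeast: 94448640/224630748 = 0.42046.
n_Northeast = 500 × 0.42046 = 210.231... → 210.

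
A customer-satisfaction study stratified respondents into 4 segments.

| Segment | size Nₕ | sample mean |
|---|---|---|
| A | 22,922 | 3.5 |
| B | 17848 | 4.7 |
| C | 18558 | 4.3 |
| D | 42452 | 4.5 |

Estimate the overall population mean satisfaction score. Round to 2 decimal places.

4.27

N = 22922 + 17848 + 18558 + 42452 = 101780.
Overall mean = Σ (Nₕ/N)·x̄ₕ — weight by population share, not a simple average.
Σ Nₕx̄ₕ = 22922·3.5 + 17848·4.7 + 18558·4.3 + 42452·4.5 = 80227 + 83885.6 + 79799.4 + 191034 = 434946.
Divide by N: 434946 / 101780 = 4.2734... → 4.27.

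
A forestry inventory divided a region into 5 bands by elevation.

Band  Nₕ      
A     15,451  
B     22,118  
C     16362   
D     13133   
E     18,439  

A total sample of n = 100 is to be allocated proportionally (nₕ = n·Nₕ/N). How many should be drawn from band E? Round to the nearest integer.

22

Share of band E = 18439/85503 = 0.21565.
Allocate 100 × 0.21565 = 21.565... → 22.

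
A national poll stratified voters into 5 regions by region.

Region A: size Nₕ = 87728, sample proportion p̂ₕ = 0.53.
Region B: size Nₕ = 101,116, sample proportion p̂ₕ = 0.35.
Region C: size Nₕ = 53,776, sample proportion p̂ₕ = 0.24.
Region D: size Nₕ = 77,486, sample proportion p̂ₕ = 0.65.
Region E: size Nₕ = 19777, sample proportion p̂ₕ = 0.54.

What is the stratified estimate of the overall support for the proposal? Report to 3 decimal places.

Wₕ = Nₕ/N with N = 339883: 0.2581, 0.2975, 0.1582, 0.2280, 0.0582.
p̂_st = 0.2581·0.53 + 0.2975·0.35 + 0.1582·0.24 + 0.2280·0.65 + 0.0582·0.54 ≈ 0.45851... → 0.459.

0.459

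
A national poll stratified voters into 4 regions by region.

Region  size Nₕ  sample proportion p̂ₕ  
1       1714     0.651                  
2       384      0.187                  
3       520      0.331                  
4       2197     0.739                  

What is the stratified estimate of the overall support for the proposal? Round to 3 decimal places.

Wₕ = Nₕ/N with N = 4815: 0.3560, 0.0798, 0.1080, 0.4563.
p̂_st = 0.3560·0.651 + 0.0798·0.187 + 0.1080·0.331 + 0.4563·0.739 ≈ 0.61959... → 0.620.

0.620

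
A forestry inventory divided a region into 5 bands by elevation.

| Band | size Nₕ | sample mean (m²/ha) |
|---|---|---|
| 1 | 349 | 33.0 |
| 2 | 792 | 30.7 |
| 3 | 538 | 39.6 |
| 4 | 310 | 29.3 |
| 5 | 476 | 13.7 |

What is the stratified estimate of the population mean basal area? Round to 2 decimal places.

N = 349 + 792 + 538 + 310 + 476 = 2465.
Overall mean = Σ (Nₕ/N)·x̄ₕ — weight by population share, not a simple average.
Σ Nₕx̄ₕ = 349·33.0 + 792·30.7 + 538·39.6 + 310·29.3 + 476·13.7 = 11517 + 24314.4 + 21304.8 + 9083 + 6521.2 = 72740.4.
Divide by N: 72740.4 / 2465 = 29.5093... → 29.51.

29.51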